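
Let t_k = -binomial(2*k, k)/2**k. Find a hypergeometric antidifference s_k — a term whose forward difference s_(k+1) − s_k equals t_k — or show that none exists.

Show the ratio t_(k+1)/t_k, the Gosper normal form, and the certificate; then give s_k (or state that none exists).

none — t_k is not Gosper-summable

Ratio r(k) = (2*k + 1)/(k + 1).
So A=2*k + 1 and B=k + 1, with C=1.
Need (2*k + 1)·f(k+1) − (k)·f(k) = 1.
d = -1 from the (1,1,0) case.
Bound -1 < 0, so the key equation has no polynomial solution.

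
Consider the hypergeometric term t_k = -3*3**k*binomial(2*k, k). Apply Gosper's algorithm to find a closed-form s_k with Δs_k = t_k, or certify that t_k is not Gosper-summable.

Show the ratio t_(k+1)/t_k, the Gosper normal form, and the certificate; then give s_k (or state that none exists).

not Gosper-summable; s_k does not exist

r(k) = 6*(2*k + 1)/(k + 1) after simplifying.
Take A(k)=12*k + 6, B(k)=k + 1, C(k)=1.
Need (12*k + 6)·f(k+1) − (k)·f(k) = 1.
d = -1 from the (1,1,0) case.
d = -1 < 0 ⇒ no nonzero polynomial f; not summable.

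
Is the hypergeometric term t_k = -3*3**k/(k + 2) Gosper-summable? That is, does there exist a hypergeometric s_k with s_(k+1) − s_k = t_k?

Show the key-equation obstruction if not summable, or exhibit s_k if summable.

Compute t_(k+1)/t_k: get 3*(k + 2)/(k + 3).
A = 3*k + 6, B = k + 3, C = 1.
Need (3*k + 6)·f(k+1) − (k + 2)·f(k) = 1.
deg f ≤ -1 (via 1,1,0).
Negative degree bound (-1): no f exists, t_k not Gosper-summable.

No. Not Gosper-summable.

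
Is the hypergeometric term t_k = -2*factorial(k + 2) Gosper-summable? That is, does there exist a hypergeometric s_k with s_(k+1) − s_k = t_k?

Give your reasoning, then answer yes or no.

t_(k+1)/t_k = k + 3.
Take A(k)=k + 3, B(k)=1, C(k)=1.
Set up (k + 3)·f(k+1) − (1)·f(k) − (1) = 0.
deg f ≤ -1 (via 1,0,0).
deg f ≤ -1 is impossible — no certificate.

No; the degree bound rules out any f.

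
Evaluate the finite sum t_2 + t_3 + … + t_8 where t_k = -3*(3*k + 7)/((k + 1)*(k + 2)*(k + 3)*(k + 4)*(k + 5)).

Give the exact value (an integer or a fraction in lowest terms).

Σ = -49/1560

r(k) = (k + 1)*(3*k + 10)/((k + 6)*(3*k + 7)) after simplifying.
So A=k + 1 and B=k + 6, with C=k + 7/3.
Set up (k + 1)·f(k+1) − (k + 5)·f(k) − (k + 7/3) = 0.
deg f ≤ 4 (via 1,1,1).
Match coefficients ⇒ f(k) = k*(k + 2)*(k**2 + 8*k + 19)/36.
Then R = B(k−1)f/C = k*(k + 2)*(k + 5)*(k**2 + 8*k + 19)/(12*(3*k + 7)), so s_k = R(k)·t_k = k*(-k**2 - 8*k - 19)/(4*(k**3 + 8*k**2 + 19*k + 12)).
Check: Δs_k = 3*(-3*k - 7)/(k**5 + 15*k**4 + 85*k**3 + 225*k**2 + 274*k + 120). ✓
Telescoping: Σ = s_(9) − s_(2) = -129/520 − (-13/60) = -49/1560.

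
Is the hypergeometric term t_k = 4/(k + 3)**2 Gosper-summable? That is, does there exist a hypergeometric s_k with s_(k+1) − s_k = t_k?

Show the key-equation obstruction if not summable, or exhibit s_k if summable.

t_(k+1)/t_k = (k + 3)**2/(k + 4)**2.
Factor: A=k**2 + 6*k + 9; B=k**2 + 8*k + 16; C=1.
f must satisfy (k**2 + 6*k + 9)·f(k+1) − (k**2 + 6*k + 9)·f(k) = 1.
d = 0 from the (2,2,0) case.
Generic f = c0 gives residual -1; -1 = 0 cannot hold, so t_k is not Gosper-summable.

No; the coefficient equations for f are inconsistent.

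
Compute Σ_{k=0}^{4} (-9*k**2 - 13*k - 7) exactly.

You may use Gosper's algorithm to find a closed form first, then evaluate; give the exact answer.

Compute t_(k+1)/t_k: get (9*k**2 + 31*k + 29)/(9*k**2 + 13*k + 7).
Factor: A=1; B=1; C=k**2 + 13*k/9 + 7/9.
Key eq: (1)·f(k+1) = (1)·f(k) + (k**2 + 13*k/9 + 7/9).
Bound: deg f ≤ 3.
Solve for f: f(k) = k*(3*k**2 + 2*k + 2)/9 (degree 3 ≤ 3).
Certificate R = B(k−1)f/C = k*(3*k**2 + 2*k + 2)/(9*k**2 + 13*k + 7) gives s_k = k*(-3*k**2 - 2*k - 2).
s_(k+1) − s_k = -9*k**2 - 13*k - 7 = t_k.
Sum = s_(5) − s_(0); s_(5) = -435, s_(0) = 0 ⇒ -435.

Σ = -435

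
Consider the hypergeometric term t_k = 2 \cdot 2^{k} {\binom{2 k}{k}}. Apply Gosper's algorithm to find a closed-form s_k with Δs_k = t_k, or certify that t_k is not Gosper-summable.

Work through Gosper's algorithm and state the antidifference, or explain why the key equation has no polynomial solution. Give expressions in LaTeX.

not Gosper-summable; s_k does not exist

Step 1: r(k) = 4*(2*k + 1)/(k + 1).
A = 8*k + 4, B = k + 1, C = 1.
Key eq: (8*k + 4)·f(k+1) = (k)·f(k) + (1).
deg f ≤ -1 (via 1,1,0).
d = -1 < 0 ⇒ no nonzero polynomial f; not summable.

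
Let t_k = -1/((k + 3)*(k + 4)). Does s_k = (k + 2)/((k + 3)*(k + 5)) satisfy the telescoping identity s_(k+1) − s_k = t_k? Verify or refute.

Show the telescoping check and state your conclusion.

s_(k+1) = (k + 3)/((k + 4)*(k + 6))
s_(k+1) − s_k = (-k**2 - 5*k - 3)/(k**4 + 18*k**3 + 119*k**2 + 342*k + 360)
(s_(k+1) − s_k) − t_k = 3*(2*k + 9)/(k**4 + 18*k**3 + 119*k**2 + 342*k + 360)

Invalid: residual 3*(2*k + 9)/(k**4 + 18*k**3 + 119*k**2 + 342*k + 360) ≠ 0.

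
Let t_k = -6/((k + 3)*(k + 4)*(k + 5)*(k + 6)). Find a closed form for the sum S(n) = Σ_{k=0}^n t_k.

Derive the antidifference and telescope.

S(n) = (-n**3 - 15*n**2 - 74*n - 60)/(30*(n**3 + 15*n**2 + 74*n + 120))

Step 1: r(k) = (k + 3)/(k + 7).
Take A(k)=k + 3, B(k)=k + 7, C(k)=1.
Key eq: (k + 3)·f(k+1) = (k + 6)·f(k) + (1).
From deg A=1, deg B=1, deg C=0: d=3.
Coefficient equations give f(k) = k*(k**2 + 12*k + 47)/180.
R(k) = B(k−1)·f(k)/C(k) = k*(k + 6)*(k**2 + 12*k + 47)/180; s_k = R·t_k = k*(-k**2 - 12*k - 47)/(30*(k + 3)*(k + 4)*(k + 5)).
Verify: -6/(k**4 + 18*k**3 + 119*k**2 + 342*k + 360) matches t_k.
Evaluate: s_(n+1) = (-n**3 - 15*n**2 - 74*n - 60)/(30*(n**3 + 15*n**2 + 74*n + 120)); subtract s_(0) = 0 ⇒ S(n) = (-n**3 - 15*n**2 - 74*n - 60)/(30*(n**3 + 15*n**2 + 74*n + 120)).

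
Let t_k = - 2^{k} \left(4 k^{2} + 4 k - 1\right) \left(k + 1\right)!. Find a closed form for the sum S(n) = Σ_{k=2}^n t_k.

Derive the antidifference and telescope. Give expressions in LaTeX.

Ratio r(k) = 2*(4*k**3 + 20*k**2 + 31*k + 14)/(4*k**2 + 4*k - 1).
Gosper form: A/B · C(k+1)/C(k) with A=2*k + 4, B=1, C=k**2 + k - 1/4.
f must satisfy (2*k + 4)·f(k+1) − (1)·f(k) = k**2 + k - 1/4.
From deg A=1, deg B=0, deg C=2: d=1.
Solving with deg f ≤ 1: f(k) = (2*k - 3)/4.
So s_k = (B(k−1)f/C)·t_k = ((2*k - 3)/(4*k**2 + 4*k - 1))·t_k = -2**k*(2*k - 3)*factorial(k + 1).
Δs = -2**k*(4*k**2 + 4*k - 1)*factorial(k + 1), as required.
s_(n+1) = -2**(n + 1)*(2*n - 1)*factorial(n + 2) and s_(2) = -24, so S(n) = -4*2**n*n*factorial(n + 2) + 2*2**n*factorial(n + 2) + 24.

S(n) = - 4 \cdot 2^{n} n \left(n + 2\right)! + 2 \cdot 2^{n} \left(n + 2\right)! + 24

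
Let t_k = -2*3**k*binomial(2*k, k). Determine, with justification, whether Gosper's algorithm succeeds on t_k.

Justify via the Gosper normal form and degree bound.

No; the degree bound rules out any f.

Ratio r(k) = 6*(2*k + 1)/(k + 1).
A = 12*k + 6, B = k + 1, C = 1.
Set up (12*k + 6)·f(k+1) − (k)·f(k) − (1) = 0.
Degrees (1,1,0) ⇒ d ≤ -1.
Negative degree bound (-1): no f exists, t_k not Gosper-summable.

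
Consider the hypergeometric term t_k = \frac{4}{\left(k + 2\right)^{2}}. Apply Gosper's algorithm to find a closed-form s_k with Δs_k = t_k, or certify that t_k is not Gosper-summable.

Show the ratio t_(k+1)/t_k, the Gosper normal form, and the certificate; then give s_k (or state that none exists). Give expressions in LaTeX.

none (Gosper's algorithm certifies no s_k)

Compute t_(k+1)/t_k: get (k + 2)**2/(k + 3)**2.
So A=k**2 + 4*k + 4 and B=k**2 + 6*k + 9, with C=1.
Need (k**2 + 4*k + 4)·f(k+1) − (k**2 + 4*k + 4)·f(k) = 1.
Bound: deg f ≤ 0.
Put f(k) = c0: A·f(k+1) − B(k−1)·f(k) − C = -1; need -1 = 0 — inconsistent ⇒ no f, not summable.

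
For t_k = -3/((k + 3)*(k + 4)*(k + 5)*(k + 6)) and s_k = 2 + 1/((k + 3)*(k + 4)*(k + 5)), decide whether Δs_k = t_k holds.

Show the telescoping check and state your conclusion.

Valid — Δs_k = t_k.

s_(k+1) = 2 + 1/((k + 4)*(k + 5)*(k + 6))
s_(k+1) − s_k = -3/((k + 3)*(k + 4)*(k + 5)*(k + 6))
(s_(k+1) − s_k) − t_k = 0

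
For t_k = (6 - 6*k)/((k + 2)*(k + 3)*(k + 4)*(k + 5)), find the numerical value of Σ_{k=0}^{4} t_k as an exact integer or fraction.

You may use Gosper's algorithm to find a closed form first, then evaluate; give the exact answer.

Ratio r(k) = k*(k + 2)/((k - 1)*(k + 6)).
Normal form (A,B,C) = (k + 2, k + 6, k - 1).
Set up (k + 2)·f(k+1) − (k + 5)·f(k) − (k - 1) = 0.
deg f ≤ 3 (via 1,1,1).
Solve for f: f(k) = -k/2 (degree 1 ≤ 3).
So s_k = (B(k−1)f/C)·t_k = (-k*(k + 5)/(2*(k - 1)))·t_k = 3*k/((k + 2)*(k + 3)*(k + 4)).
Δs = 6*(1 - k)/(k**4 + 14*k**3 + 71*k**2 + 154*k + 120), as required.
Sum = s_(5) − s_(0); s_(5) = 5/168, s_(0) = 0 ⇒ 5/168.

Σ = 5/168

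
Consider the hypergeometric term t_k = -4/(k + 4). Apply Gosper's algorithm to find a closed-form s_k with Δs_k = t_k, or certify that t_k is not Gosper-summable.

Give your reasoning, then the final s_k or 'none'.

The ratio is (k + 4)/(k + 5).
Normal form (A,B,C) = (k + 4, k + 5, 1).
Solve (k + 4)·f(k+1) − (k + 4)·f(k) = 1.
From deg A=1, deg B=1, deg C=0: d=0.
Generic f = c0 gives residual -1; -1 = 0 cannot hold, so t_k is not Gosper-summable.

not Gosper-summable; s_k does not exist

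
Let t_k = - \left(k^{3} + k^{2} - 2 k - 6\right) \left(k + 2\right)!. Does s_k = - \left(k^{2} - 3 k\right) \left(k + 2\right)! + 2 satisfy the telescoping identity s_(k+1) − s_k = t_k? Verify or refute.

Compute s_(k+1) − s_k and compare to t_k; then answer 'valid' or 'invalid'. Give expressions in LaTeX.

s_(k+1) = (3*k - (k + 1)**2 + 3)*factorial(k + 3) + 2
s_(k+1) − s_k = -(k**3 + k**2 - 2*k - 6)*factorial(k + 2)
(s_(k+1) − s_k) − t_k = 0

valid; difference matches t_k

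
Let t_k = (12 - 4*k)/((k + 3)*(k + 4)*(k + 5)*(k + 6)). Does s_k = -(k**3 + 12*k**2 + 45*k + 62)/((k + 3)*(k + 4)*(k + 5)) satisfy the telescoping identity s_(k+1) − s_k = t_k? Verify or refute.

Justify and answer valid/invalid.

Valid: the claim telescopes to t_k.

s_(k+1) = (-45*k - (k + 1)**3 - 12*(k + 1)**2 - 107)/((k + 4)*(k + 5)*(k + 6))
s_(k+1) − s_k = 4*(3 - k)/(k**4 + 18*k**3 + 119*k**2 + 342*k + 360)
(s_(k+1) − s_k) − t_k = 0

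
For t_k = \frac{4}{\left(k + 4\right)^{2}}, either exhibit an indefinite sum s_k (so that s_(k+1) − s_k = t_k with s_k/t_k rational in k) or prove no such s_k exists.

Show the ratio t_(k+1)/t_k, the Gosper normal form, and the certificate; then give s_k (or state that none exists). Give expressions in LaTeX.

none (Gosper's algorithm certifies no s_k)

Step 1: r(k) = (k + 4)**2/(k + 5)**2.
Take A(k)=k**2 + 8*k + 16, B(k)=k**2 + 10*k + 25, C(k)=1.
Solve (k**2 + 8*k + 16)·f(k+1) − (k**2 + 8*k + 16)·f(k) = 1.
Bound: deg f ≤ 0.
f = c0 ⇒ A·f(k+1) − B(k−1)·f(k) − C = -1. The system {-1 = 0} is inconsistent; no antidifference.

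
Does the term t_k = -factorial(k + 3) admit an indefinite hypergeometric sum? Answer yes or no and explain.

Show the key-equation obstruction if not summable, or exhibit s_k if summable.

No. Not Gosper-summable.

Step 1: r(k) = k + 4.
So A=k + 4 and B=1, with C=1.
Solve (k + 4)·f(k+1) − (1)·f(k) = 1.
Degrees (1,0,0) ⇒ d ≤ -1.
d = -1 < 0 ⇒ no nonzero polynomial f; not summable.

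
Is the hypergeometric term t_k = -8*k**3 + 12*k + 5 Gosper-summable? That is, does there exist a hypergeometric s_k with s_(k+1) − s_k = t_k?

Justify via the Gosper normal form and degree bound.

Yes. s_k = k*(-2*k**3 + 4*k**2 + 4*k - 1).

Step 1: r(k) = (12*k - 8*(k + 1)**3 + 17)/(-8*k**3 + 12*k + 5).
Factor: A=1; B=1; C=k**3 - 3*k/2 - 5/8.
Set up (1)·f(k+1) − (1)·f(k) − (k**3 - 3*k/2 - 5/8) = 0.
From deg A=0, deg B=0, deg C=3: d=4.
Match coefficients ⇒ f(k) = k*(2*k**3 - 4*k**2 - 4*k + 1)/8.
So s_k = (B(k−1)f/C)·t_k = (k*(2*k**3 - 4*k**2 - 4*k + 1)/((2*k + 1)*(4*k**2 - 2*k - 5)))·t_k = k*(-2*k**3 + 4*k**2 + 4*k - 1).
Δs = -8*k**3 + 12*k + 5, as required.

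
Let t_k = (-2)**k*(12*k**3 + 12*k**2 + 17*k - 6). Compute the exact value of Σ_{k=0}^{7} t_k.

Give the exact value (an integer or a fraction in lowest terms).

Step 1: r(k) = 2*(-12*k**3 - 48*k**2 - 77*k - 35)/(12*k**3 + 12*k**2 + 17*k - 6).
Take A(k)=-2, B(k)=1, C(k)=k**3 + k**2 + 17*k/12 - 1/2.
Solve (-2)·f(k+1) − (1)·f(k) = k**3 + k**2 + 17*k/12 - 1/2.
d = 3 from the (0,0,3) case.
A polynomial solution: f(k) = -(4*k**3 - 4*k**2 + 3*k - 4)/12.
R(k) = B(k−1)·f(k)/C(k) = -(4*k**3 - 4*k**2 + 3*k - 4)/(12*k**3 + 12*k**2 + 17*k - 6); s_k = R·t_k = (-2)**k*(-4*k**3 + 4*k**2 - 3*k + 4).
Δs = (-2)**k*(12*k**3 + 12*k**2 + 17*k - 6), as required.
Telescoping: Σ = s_(8) − s_(0) = -463872 − (4) = -463876.

Σ = -463876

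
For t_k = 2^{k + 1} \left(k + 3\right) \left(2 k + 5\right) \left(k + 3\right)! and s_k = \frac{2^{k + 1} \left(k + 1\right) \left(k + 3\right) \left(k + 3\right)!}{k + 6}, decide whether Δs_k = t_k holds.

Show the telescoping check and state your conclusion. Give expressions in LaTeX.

Invalid: residual - \frac{6 \cdot 2^{k} \left(2 k^{3} + 23 k^{2} + 80 k + 89\right) \left(k + 3\right)!}{\left(k + 6\right) \left(k + 7\right)} ≠ 0.

s_(k+1) = 2**(k + 2)*(k + 2)*(k + 4)*factorial(k + 4)/(k + 7)
s_(k+1) − s_k = 2**(k + 1)*(2*k**4 + 31*k**3 + 173*k**2 + 417*k + 363)*factorial(k + 3)/((k + 6)*(k + 7))
(s_(k+1) − s_k) − t_k = -6*2**k*(2*k**3 + 23*k**2 + 80*k + 89)*factorial(k + 3)/((k + 6)*(k + 7))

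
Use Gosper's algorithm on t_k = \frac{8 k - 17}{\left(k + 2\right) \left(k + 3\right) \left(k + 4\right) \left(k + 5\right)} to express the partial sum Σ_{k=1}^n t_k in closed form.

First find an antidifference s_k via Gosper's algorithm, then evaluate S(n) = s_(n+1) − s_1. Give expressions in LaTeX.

S(n) = \frac{n \left(n^{2} + 12 n - 193\right)}{60 \left(n^{3} + 12 n^{2} + 47 n + 60\right)}

The ratio is (k + 2)*(8*k - 9)/((k + 6)*(8*k - 17)).
Normal form (A,B,C) = (k + 2, k + 6, k - 17/8).
Set up (k + 2)·f(k+1) − (k + 5)·f(k) − (k - 17/8) = 0.
d = 3 from the (1,1,1) case.
Coefficient equations give f(k) = -k*(k**2 + 9*k + 58)/64.
Then R = B(k−1)f/C = -k*(k + 5)*(k**2 + 9*k + 58)/(8*(8*k - 17)), so s_k = R(k)·t_k = k*(-k**2 - 9*k - 58)/(8*(k + 2)*(k + 3)*(k + 4)).
s_(k+1) − s_k = (8*k - 17)/(k**4 + 14*k**3 + 71*k**2 + 154*k + 120) = t_k.
Σ_(k=1)^n t_k = s_(n+1) − s_(1) = ((-n**3 - 12*n**2 - 79*n - 68)/(8*(n**3 + 12*n**2 + 47*n + 60))) − (-17/120), i.e. n*(n**2 + 12*n - 193)/(60*(n**3 + 12*n**2 + 47*n + 60)).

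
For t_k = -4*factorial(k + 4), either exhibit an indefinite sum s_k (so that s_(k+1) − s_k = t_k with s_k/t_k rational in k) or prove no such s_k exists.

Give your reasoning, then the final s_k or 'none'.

Step 1: r(k) = k + 5.
Normal form (A,B,C) = (k + 5, 1, 1).
Need (k + 5)·f(k+1) − (1)·f(k) = 1.
d = -1 from the (1,0,0) case.
deg f ≤ -1 is impossible — no certificate.

none — t_k is not Gosper-summable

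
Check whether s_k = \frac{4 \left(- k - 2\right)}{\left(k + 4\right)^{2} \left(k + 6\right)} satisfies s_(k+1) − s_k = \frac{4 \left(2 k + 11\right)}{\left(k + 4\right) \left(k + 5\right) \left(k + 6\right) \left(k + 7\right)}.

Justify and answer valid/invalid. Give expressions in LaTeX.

Invalid: residual \frac{8 \left(- 3 k^{2} - 31 k - 79\right)}{k^{6} + 31 k^{5} + 397 k^{4} + 2689 k^{3} + 10162 k^{2} + 20320 k + 16800} ≠ 0.

s_(k+1) = 4*(-k - 3)/((k + 5)**2*(k + 7))
s_(k+1) − s_k = 4*(2*k**3 + 23*k**2 + 77*k + 62)/(k**6 + 31*k**5 + 397*k**4 + 2689*k**3 + 10162*k**2 + 20320*k + 16800)
(s_(k+1) − s_k) − t_k = 8*(-3*k**2 - 31*k - 79)/(k**6 + 31*k**5 + 397*k**4 + 2689*k**3 + 10162*k**2 + 20320*k + 16800)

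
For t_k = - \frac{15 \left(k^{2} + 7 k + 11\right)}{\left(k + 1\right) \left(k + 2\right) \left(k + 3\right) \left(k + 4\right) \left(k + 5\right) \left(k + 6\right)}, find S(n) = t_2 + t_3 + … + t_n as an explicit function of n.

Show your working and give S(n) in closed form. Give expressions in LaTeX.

The ratio is (k + 1)*(7*k + (k + 1)**2 + 18)/((k + 7)*(k**2 + 7*k + 11)).
Factor: A=k + 1; B=k + 7; C=k**2 + 7*k + 11.
Key eq: (k + 1)·f(k+1) = (k + 6)·f(k) + (k**2 + 7*k + 11).
From deg A=1, deg B=1, deg C=2: d=5.
Match coefficients ⇒ f(k) = k*(k + 2)*(k + 4)*(k**2 + 9*k + 23)/45.
R(k) = B(k−1)·f(k)/C(k) = k*(k + 2)*(k + 4)*(k + 6)*(k**2 + 9*k + 23)/(45*(k**2 + 7*k + 11)); s_k = R·t_k = k*(-k**2 - 9*k - 23)/(3*(k**3 + 9*k**2 + 23*k + 15)).
Verify: 15*(-k**2 - 7*k - 11)/(k**6 + 21*k**5 + 175*k**4 + 735*k**3 + 1624*k**2 + 1764*k + 720) matches t_k.
Σ_(k=2)^n t_k = s_(n+1) − s_(2) = ((-n**3 - 12*n**2 - 44*n - 33)/(3*(n**3 + 12*n**2 + 44*n + 48))) − (-2/7), i.e. (-n**3 - 12*n**2 - 44*n + 57)/(21*(n**3 + 12*n**2 + 44*n + 48)).

S(n) = \frac{- n^{3} - 12 n^{2} - 44 n + 57}{21 \left(n^{3} + 12 n^{2} + 44 n + 48\right)}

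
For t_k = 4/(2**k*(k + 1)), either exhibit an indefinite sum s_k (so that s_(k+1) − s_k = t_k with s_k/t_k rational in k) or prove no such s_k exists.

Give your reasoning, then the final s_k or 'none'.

no hypergeometric antidifference exists

r(k) = (k + 1)/(2*(k + 2)) after simplifying.
A = k/2 + 1/2, B = k + 2, C = 1.
f must satisfy (k/2 + 1/2)·f(k+1) − (k + 1)·f(k) = 1.
From deg A=1, deg B=1, deg C=0: d=-1.
d = -1 < 0 ⇒ no nonzero polynomial f; not summable.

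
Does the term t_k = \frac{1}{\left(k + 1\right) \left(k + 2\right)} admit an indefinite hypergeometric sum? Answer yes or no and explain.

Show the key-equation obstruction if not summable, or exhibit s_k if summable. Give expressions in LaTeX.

Step 1: r(k) = (k + 1)/(k + 3).
Factor: A=k + 1; B=k + 3; C=1.
Key eq: (k + 1)·f(k+1) = (k + 2)·f(k) + (1).
From deg A=1, deg B=1, deg C=0: d=1.
Solving with deg f ≤ 1: f(k) = k.
Get s_k = R·t_k = k/(k + 1) with R(k) = B(k−1)f(k)/C(k) = k*(k + 2).
Check: Δs_k = 1/(k**2 + 3*k + 2). ✓

Yes. s_k = \frac{k}{k + 1}.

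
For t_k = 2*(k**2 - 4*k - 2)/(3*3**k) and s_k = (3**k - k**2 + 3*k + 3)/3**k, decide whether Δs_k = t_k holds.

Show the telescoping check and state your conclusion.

s_(k+1) = (3*3**k - k**2 + k + 5)/(3*3**k)
s_(k+1) − s_k = 2*(k**2 - 4*k - 2)/(3*3**k)
(s_(k+1) − s_k) − t_k = 0

valid (s_(k+1) − s_k reduces to t_k)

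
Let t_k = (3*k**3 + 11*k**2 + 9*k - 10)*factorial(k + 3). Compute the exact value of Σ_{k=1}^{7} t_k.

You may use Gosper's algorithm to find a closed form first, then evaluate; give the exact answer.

t_(k+1)/t_k = (3*k**4 + 32*k**3 + 120*k**2 + 173*k + 52)/(3*k**3 + 11*k**2 + 9*k - 10).
Normal form (A,B,C) = (k + 4, 1, k**3 + 11*k**2/3 + 3*k - 10/3).
Need (k + 4)·f(k+1) − (1)·f(k) = k**3 + 11*k**2/3 + 3*k - 10/3.
deg f ≤ 2 (via 1,0,3).
A polynomial solution: f(k) = (3*k**2 - 4*k - 2)/3.
Get s_k = R·t_k = (3*k**2 - 4*k - 2)*factorial(k + 3) with R(k) = B(k−1)f(k)/C(k) = (3*k**2 - 4*k - 2)/(3*k**3 + 11*k**2 + 9*k - 10).
s_(k+1) − s_k = (3*k**3 + 11*k**2 + 9*k - 10)*factorial(k + 3) = t_k.
Telescoping: Σ = s_(8) − s_(1) = 6306854400 − (-72) = 6306854472.

Σ = 6306854472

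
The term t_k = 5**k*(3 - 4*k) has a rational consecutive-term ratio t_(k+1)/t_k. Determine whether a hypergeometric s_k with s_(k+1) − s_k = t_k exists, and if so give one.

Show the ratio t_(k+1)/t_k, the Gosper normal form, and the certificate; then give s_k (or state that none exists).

Step 1: r(k) = 5*(4*k + 1)/(4*k - 3).
Take A(k)=5, B(k)=1, C(k)=k - 3/4.
Set up (5)·f(k+1) − (1)·f(k) − (k - 3/4) = 0.
deg f ≤ 1 (via 0,0,1).
Coefficient equations give f(k) = (k - 2)/4.
So s_k = (B(k−1)f/C)·t_k = ((k - 2)/(4*k - 3))·t_k = 5**k*(2 - k).
Check: Δs_k = 5**k*(3 - 4*k). ✓

s_k = 5**k*(2 - k)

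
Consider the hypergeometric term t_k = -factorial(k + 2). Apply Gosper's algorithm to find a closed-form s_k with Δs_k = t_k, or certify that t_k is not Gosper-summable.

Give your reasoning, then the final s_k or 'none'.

r(k) = k + 3 after simplifying.
Gosper form: A/B · C(k+1)/C(k) with A=k + 3, B=1, C=1.
Need (k + 3)·f(k+1) − (1)·f(k) = 1.
d = -1 from the (1,0,0) case.
d = -1 < 0 ⇒ no nonzero polynomial f; not summable.

none (Gosper's algorithm certifies no s_k)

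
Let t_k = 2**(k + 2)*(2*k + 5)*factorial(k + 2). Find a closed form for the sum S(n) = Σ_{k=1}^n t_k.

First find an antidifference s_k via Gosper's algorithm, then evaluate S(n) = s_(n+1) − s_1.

Ratio r(k) = 2*(k + 3)*(2*k + 7)/(2*k + 5).
A = 2*k + 6, B = 1, C = k + 5/2.
Key eq: (2*k + 6)·f(k+1) = (1)·f(k) + (k + 5/2).
From deg A=1, deg B=0, deg C=1: d=0.
A polynomial solution: f(k) = 1/2.
Certificate R = B(k−1)f/C = 1/(2*k + 5) gives s_k = 2**(k + 2)*factorial(k + 2).
Δs = 2**(k + 2)*(2*k + 5)*factorial(k + 2), as required.
Σ_(k=1)^n t_k = s_(n+1) − s_(1) = (2**(n + 3)*factorial(n + 3)) − (48), i.e. 8*2**n*factorial(n + 3) - 48.

S(n) = 8*2**n*factorial(n + 3) - 48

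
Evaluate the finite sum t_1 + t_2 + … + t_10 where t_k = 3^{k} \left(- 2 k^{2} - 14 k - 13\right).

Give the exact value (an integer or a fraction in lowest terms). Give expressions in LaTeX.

Σ = -29052096

r(k) = 3*(2*k**2 + 18*k + 29)/(2*k**2 + 14*k + 13) after simplifying.
Normal form (A,B,C) = (3, 1, k**2 + 7*k + 13/2).
Key eq: (3)·f(k+1) = (1)·f(k) + (k**2 + 7*k + 13/2).
Degrees (0,0,2) ⇒ d ≤ 2.
A polynomial solution: f(k) = (k**2 + 4*k - 1)/2.
Certificate R = B(k−1)f/C = (k**2 + 4*k - 1)/(2*k**2 + 14*k + 13) gives s_k = 3**k*(-k**2 - 4*k + 1).
Δs = 3**k*(-2*k**2 - 14*k - 13), as required.
Evaluate s at k=11 and k=1: -29052108 and -12; difference -29052096.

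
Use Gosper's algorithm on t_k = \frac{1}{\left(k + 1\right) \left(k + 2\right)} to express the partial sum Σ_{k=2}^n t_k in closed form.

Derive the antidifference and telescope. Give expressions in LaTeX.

Step 1: r(k) = (k + 1)/(k + 3).
Gosper form: A/B · C(k+1)/C(k) with A=k + 1, B=k + 3, C=1.
Key eq: (k + 1)·f(k+1) = (k + 2)·f(k) + (1).
Degrees (1,1,0) ⇒ d ≤ 1.
Match coefficients ⇒ f(k) = k.
R(k) = B(k−1)·f(k)/C(k) = k*(k + 2); s_k = R·t_k = k/(k + 1).
Verify: 1/(k**2 + 3*k + 2) matches t_k.
Telescope: S(n) = s_(n+1) − s_(2) = (n + 1)/(n + 2) − (2/3) = (n - 1)/(3*(n + 2)).

S(n) = \frac{n - 1}{3 \left(n + 2\right)}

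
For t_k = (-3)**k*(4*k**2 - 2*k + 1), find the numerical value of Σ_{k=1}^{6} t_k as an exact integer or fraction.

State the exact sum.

Σ = 78732

Ratio r(k) = 3*(2*k - 4*(k + 1)**2 + 1)/(4*k**2 - 2*k + 1).
Factor: A=-3; B=1; C=k**2 - k/2 + 1/4.
Key eq: (-3)·f(k+1) = (1)·f(k) + (k**2 - k/2 + 1/4).
d = 2 from the (0,0,2) case.
Coefficient equations give f(k) = -(k - 1)**2/4.
Get s_k = R·t_k = (-3)**k*(-k**2 + 2*k - 1) with R(k) = B(k−1)f(k)/C(k) = -(k - 1)**2/(4*k**2 - 2*k + 1).
Check: Δs_k = (-3)**k*(4*k**2 - 2*k + 1). ✓
Evaluate s at k=7 and k=1: 78732 and 0; difference 78732.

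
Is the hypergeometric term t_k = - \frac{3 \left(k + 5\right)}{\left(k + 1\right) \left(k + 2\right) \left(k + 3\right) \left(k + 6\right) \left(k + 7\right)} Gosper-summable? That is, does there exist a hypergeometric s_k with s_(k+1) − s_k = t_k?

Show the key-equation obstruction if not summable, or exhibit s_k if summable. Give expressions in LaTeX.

Compute t_(k+1)/t_k: get (k + 1)*(k + 6)**2/((k + 4)*(k + 5)*(k + 8)).
Normal form (A,B,C) = (k + 1, k + 8, k**3 + 14*k**2 + 65*k + 100).
Solve (k + 1)·f(k+1) − (k + 7)·f(k) = k**3 + 14*k**2 + 65*k + 100.
From deg A=1, deg B=1, deg C=3: d=6.
Solving with deg f ≤ 6: f(k) = k*(k + 3)*(k + 4)**2*(k + 5)**2/36.
So s_k = (B(k−1)f/C)·t_k = (k*(k + 3)*(k + 4)*(k + 7)/36)·t_k = k*(-k**2 - 9*k - 20)/(12*(k**3 + 9*k**2 + 20*k + 12)).
Verify: 3*(-k - 5)/(k**5 + 19*k**4 + 131*k**3 + 401*k**2 + 540*k + 252) matches t_k.

Yes. s_k = \frac{k \left(- k^{2} - 9 k - 20\right)}{12 \left(k^{3} + 9 k^{2} + 20 k + 12\right)}.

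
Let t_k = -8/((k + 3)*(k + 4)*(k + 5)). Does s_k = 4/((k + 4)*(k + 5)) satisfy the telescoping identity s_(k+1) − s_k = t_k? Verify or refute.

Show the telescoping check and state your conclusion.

Invalid: residual 24/(k**4 + 18*k**3 + 119*k**2 + 342*k + 360) ≠ 0.

s_(k+1) = 4/((k + 5)*(k + 6))
s_(k+1) − s_k = -8/(k**3 + 15*k**2 + 74*k + 120)
(s_(k+1) − s_k) − t_k = 24/(k**4 + 18*k**3 + 119*k**2 + 342*k + 360)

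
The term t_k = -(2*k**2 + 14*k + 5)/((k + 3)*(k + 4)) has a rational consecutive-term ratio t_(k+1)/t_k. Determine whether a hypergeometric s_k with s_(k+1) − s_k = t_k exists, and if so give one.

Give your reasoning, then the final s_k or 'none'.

s_k = k*(1 - 6*k)/(3*(k + 3))

Compute t_(k+1)/t_k: get (k + 3)*(14*k + 2*(k + 1)**2 + 19)/((k + 5)*(2*k**2 + 14*k + 5)).
So A=k + 3 and B=k + 5, with C=k**2 + 7*k + 5/2.
f must satisfy (k + 3)·f(k+1) − (k + 4)·f(k) = k**2 + 7*k + 5/2.
From deg A=1, deg B=1, deg C=2: d=2.
A polynomial solution: f(k) = k*(6*k - 1)/6.
R(k) = B(k−1)·f(k)/C(k) = k*(k + 4)*(6*k - 1)/(3*(2*k**2 + 14*k + 5)); s_k = R·t_k = k*(1 - 6*k)/(3*(k + 3)).
Verify: (-2*k**2 - 14*k - 5)/(k**2 + 7*k + 12) matches t_k.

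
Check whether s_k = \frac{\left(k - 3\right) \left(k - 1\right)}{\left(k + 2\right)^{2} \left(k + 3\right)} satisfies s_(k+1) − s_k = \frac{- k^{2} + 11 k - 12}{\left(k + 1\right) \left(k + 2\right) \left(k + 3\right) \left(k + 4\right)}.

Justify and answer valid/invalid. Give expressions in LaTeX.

Invalid: residual \frac{2 k^{3} - 9 k^{2} - 23 k + 36}{k^{6} + 15 k^{5} + 91 k^{4} + 285 k^{3} + 484 k^{2} + 420 k + 144} ≠ 0.

s_(k+1) = k*(k - 2)/((k + 3)**2*(k + 4))
s_(k+1) − s_k = (k*(k - 2)*(k + 2)**2 - (k - 3)*(k - 1)*(k + 3)*(k + 4))/((k + 2)**2*(k + 3)**2*(k + 4))
(s_(k+1) − s_k) − t_k = (2*k**3 - 9*k**2 - 23*k + 36)/(k**6 + 15*k**5 + 91*k**4 + 285*k**3 + 484*k**2 + 420*k + 144)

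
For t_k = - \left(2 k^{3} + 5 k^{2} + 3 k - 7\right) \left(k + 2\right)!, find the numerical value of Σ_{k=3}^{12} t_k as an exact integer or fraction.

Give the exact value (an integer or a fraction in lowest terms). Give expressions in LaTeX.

Σ = -388379287295160

t_(k+1)/t_k = (2*k**4 + 17*k**3 + 52*k**2 + 60*k + 9)/(2*k**3 + 5*k**2 + 3*k - 7).
Gosper form: A/B · C(k+1)/C(k) with A=k + 3, B=1, C=k**3 + 5*k**2/2 + 3*k/2 - 7/2.
f must satisfy (k + 3)·f(k+1) − (1)·f(k) = k**3 + 5*k**2/2 + 3*k/2 - 7/2.
Bound: deg f ≤ 2.
A polynomial solution: f(k) = (k - 2)*(2*k + 1)/2.
So s_k = (B(k−1)f/C)·t_k = ((k - 2)*(2*k + 1)/(2*k**3 + 5*k**2 + 3*k - 7))·t_k = -(k - 2)*(2*k + 1)*factorial(k + 2).
s_(k+1) − s_k = -(2*k**3 + 5*k**2 + 3*k - 7)*factorial(k + 2) = t_k.
Evaluate s at k=13 and k=3: -388379287296000 and -840; difference -388379287295160.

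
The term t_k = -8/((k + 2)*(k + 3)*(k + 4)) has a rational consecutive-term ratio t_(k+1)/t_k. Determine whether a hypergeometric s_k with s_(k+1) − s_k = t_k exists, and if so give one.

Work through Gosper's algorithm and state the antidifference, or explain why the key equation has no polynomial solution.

Step 1: r(k) = (k + 2)/(k + 5).
Normal form (A,B,C) = (k + 2, k + 5, 1).
f must satisfy (k + 2)·f(k+1) − (k + 4)·f(k) = 1.
From deg A=1, deg B=1, deg C=0: d=2.
A polynomial solution: f(k) = k*(k + 5)/12.
Then R = B(k−1)f/C = k*(k + 4)*(k + 5)/12, so s_k = R(k)·t_k = 2*k*(-k - 5)/(3*(k + 2)*(k + 3)).
Verify: -8/(k**3 + 9*k**2 + 26*k + 24) matches t_k.

s_k = 2*k*(-k - 5)/(3*(k + 2)*(k + 3))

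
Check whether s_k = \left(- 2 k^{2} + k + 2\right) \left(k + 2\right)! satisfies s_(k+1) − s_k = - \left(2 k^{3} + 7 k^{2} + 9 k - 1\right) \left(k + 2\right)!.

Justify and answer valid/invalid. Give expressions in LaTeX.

valid; difference matches t_k

s_(k+1) = -(2*k**2 + 3*k - 1)*factorial(k + 3)
s_(k+1) − s_k = -(2*k**3 + 7*k**2 + 9*k - 1)*factorial(k + 2)
(s_(k+1) − s_k) − t_k = 0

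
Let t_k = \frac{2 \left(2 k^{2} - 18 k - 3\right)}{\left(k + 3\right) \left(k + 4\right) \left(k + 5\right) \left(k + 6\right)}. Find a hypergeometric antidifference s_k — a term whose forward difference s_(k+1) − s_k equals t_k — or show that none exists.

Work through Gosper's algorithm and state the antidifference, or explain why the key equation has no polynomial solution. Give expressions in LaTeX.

s_k = \frac{k \left(- k^{2} - 132 k + 73\right)}{30 \left(k + 3\right) \left(k + 4\right) \left(k + 5\right)}

t_(k+1)/t_k = (k + 3)*(18*k - 2*(k + 1)**2 + 21)/((k + 7)*(-2*k**2 + 18*k + 3)).
A = k + 3, B = k + 7, C = k**2 - 9*k - 3/2.
f must satisfy (k + 3)·f(k+1) − (k + 6)·f(k) = k**2 - 9*k - 3/2.
From deg A=1, deg B=1, deg C=2: d=3.
Coefficient equations give f(k) = -k*(k**2 + 132*k - 73)/120.
Get s_k = R·t_k = k*(-k**2 - 132*k + 73)/(30*(k + 3)*(k + 4)*(k + 5)) with R(k) = B(k−1)f(k)/C(k) = -k*(k + 6)*(k**2 + 132*k - 73)/(60*(2*k**2 - 18*k - 3)).
s_(k+1) − s_k = 2*(2*k**2 - 18*k - 3)/(k**4 + 18*k**3 + 119*k**2 + 342*k + 360) = t_k.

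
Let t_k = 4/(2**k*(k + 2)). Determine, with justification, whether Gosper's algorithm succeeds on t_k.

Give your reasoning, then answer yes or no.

Ratio r(k) = (k + 2)/(2*(k + 3)).
So A=k/2 + 1 and B=k + 3, with C=1.
Solve (k/2 + 1)·f(k+1) − (k + 2)·f(k) = 1.
deg f ≤ -1 (via 1,1,0).
Bound -1 < 0, so the key equation has no polynomial solution.

No; the degree bound rules out any f.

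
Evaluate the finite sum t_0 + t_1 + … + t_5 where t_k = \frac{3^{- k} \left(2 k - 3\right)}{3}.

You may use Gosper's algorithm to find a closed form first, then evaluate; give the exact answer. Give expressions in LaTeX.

Compute t_(k+1)/t_k: get (2*k - 1)/(3*(2*k - 3)).
Take A(k)=1/3, B(k)=1, C(k)=k - 3/2.
Need (1/3)·f(k+1) − (1)·f(k) = k - 3/2.
Degrees (0,0,1) ⇒ d ≤ 1.
Match coefficients ⇒ f(k) = -3*(k - 1)/2.
So s_k = (B(k−1)f/C)·t_k = (-3*(k - 1)/(2*k - 3))·t_k = (1 - k)/3**k.
Check: Δs_k = (2*k - 3)/(3*3**k). ✓
Sum = s_(6) − s_(0); s_(6) = -5/729, s_(0) = 1 ⇒ -734/729.

Σ = -734/729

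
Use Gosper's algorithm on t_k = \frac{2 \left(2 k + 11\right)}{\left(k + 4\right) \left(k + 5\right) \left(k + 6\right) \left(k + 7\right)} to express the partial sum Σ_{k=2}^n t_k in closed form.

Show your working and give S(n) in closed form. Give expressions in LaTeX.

Step 1: r(k) = (k + 4)*(2*k + 13)/((k + 8)*(2*k + 11)).
Take A(k)=k + 4, B(k)=k + 8, C(k)=k + 11/2.
Key eq: (k + 4)·f(k+1) = (k + 7)·f(k) + (k + 11/2).
Bound: deg f ≤ 3.
Coefficient equations give f(k) = k*(k + 5)*(k + 10)/48.
Then R = B(k−1)f/C = k*(k + 5)*(k + 7)*(k + 10)/(24*(2*k + 11)), so s_k = R(k)·t_k = k*(k + 10)/(12*(k**2 + 10*k + 24)).
s_(k+1) − s_k = 2*(2*k + 11)/(k**4 + 22*k**3 + 179*k**2 + 638*k + 840) = t_k.
Σ_(k=2)^n t_k = s_(n+1) − s_(2) = ((n**2 + 12*n + 11)/(12*(n**2 + 12*n + 35))) − (1/24), i.e. (n**2 + 12*n - 13)/(24*(n**2 + 12*n + 35)).

S(n) = \frac{n^{2} + 12 n - 13}{24 \left(n^{2} + 12 n + 35\right)}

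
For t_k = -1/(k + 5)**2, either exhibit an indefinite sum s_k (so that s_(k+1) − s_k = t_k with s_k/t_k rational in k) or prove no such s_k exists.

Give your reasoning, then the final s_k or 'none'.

t_(k+1)/t_k = (k + 5)**2/(k + 6)**2.
So A=k**2 + 10*k + 25 and B=k**2 + 12*k + 36, with C=1.
Key eq: (k**2 + 10*k + 25)·f(k+1) = (k**2 + 10*k + 25)·f(k) + (1).
Bound: deg f ≤ 0.
Write f(k) = c0. Then LHS − RHS = -1, requiring -1 = 0: contradictory. No certificate.

none (Gosper's algorithm certifies no s_k)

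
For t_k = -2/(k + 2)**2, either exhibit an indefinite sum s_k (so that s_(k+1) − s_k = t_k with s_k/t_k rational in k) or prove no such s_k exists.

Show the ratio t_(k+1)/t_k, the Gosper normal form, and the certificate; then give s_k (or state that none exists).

none (Gosper's algorithm certifies no s_k)

t_(k+1)/t_k = (k + 2)**2/(k + 3)**2.
Factor: A=k**2 + 4*k + 4; B=k**2 + 6*k + 9; C=1.
Key eq: (k**2 + 4*k + 4)·f(k+1) = (k**2 + 4*k + 4)·f(k) + (1).
deg f ≤ 0 (via 2,2,0).
Generic f = c0 gives residual -1; -1 = 0 cannot hold, so t_k is not Gosper-summable.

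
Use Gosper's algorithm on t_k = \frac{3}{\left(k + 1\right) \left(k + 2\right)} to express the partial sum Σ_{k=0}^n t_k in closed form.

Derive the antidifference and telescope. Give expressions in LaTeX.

r(k) = (k + 1)/(k + 3) after simplifying.
Take A(k)=k + 1, B(k)=k + 3, C(k)=1.
f must satisfy (k + 1)·f(k+1) − (k + 2)·f(k) = 1.
deg f ≤ 1 (via 1,1,0).
Coefficient equations give f(k) = k.
Get s_k = R·t_k = 3*k/(k + 1) with R(k) = B(k−1)f(k)/C(k) = k*(k + 2).
Check: Δs_k = 3/(k**2 + 3*k + 2). ✓
Evaluate: s_(n+1) = 3*(n + 1)/(n + 2); subtract s_(0) = 0 ⇒ S(n) = 3*(n + 1)/(n + 2).

S(n) = \frac{3 \left(n + 1\right)}{n + 2}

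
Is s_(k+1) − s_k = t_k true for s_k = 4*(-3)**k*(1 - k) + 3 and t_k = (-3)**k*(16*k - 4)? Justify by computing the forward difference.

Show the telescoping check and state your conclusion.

valid (s_(k+1) − s_k reduces to t_k)

s_(k+1) = 12*(-3)**k*k + 3
s_(k+1) − s_k = (-3)**k*(16*k - 4)
(s_(k+1) − s_k) − t_k = 0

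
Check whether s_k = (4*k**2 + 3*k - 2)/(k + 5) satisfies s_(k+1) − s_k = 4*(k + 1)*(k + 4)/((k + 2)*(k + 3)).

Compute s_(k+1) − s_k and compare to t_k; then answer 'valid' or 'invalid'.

s_(k+1) = (4*k**2 + 11*k + 5)/(k + 6)
s_(k+1) − s_k = (4*k**2 + 44*k + 37)/(k**2 + 11*k + 30)
(s_(k+1) − s_k) − t_k = 3*(-25*k**2 - 109*k - 86)/(k**4 + 16*k**3 + 91*k**2 + 216*k + 180)

Invalid: residual 3*(-25*k**2 - 109*k - 86)/(k**4 + 16*k**3 + 91*k**2 + 216*k + 180) ≠ 0.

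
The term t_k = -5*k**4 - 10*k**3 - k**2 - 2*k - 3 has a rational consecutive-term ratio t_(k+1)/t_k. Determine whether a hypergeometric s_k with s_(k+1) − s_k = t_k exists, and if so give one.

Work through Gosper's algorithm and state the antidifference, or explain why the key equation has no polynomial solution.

s_k = k*(-k**4 + 3*k**2 - 3*k - 2)

Ratio r(k) = (5*k**4 + 30*k**3 + 61*k**2 + 54*k + 21)/(5*k**4 + 10*k**3 + k**2 + 2*k + 3).
A = 1, B = 1, C = k**4 + 2*k**3 + k**2/5 + 2*k/5 + 3/5.
Key eq: (1)·f(k+1) = (1)·f(k) + (k**4 + 2*k**3 + k**2/5 + 2*k/5 + 3/5).
d = 5 from the (0,0,4) case.
Match coefficients ⇒ f(k) = k*(k + 2)*(k**3 - 2*k**2 + k + 1)/5.
Certificate R = B(k−1)f/C = k*(k + 2)*(k**3 - 2*k**2 + k + 1)/(5*k**4 + 10*k**3 + k**2 + 2*k + 3) gives s_k = k*(-k**4 + 3*k**2 - 3*k - 2).
Verify: -5*k**4 - 10*k**3 - k**2 - 2*k - 3 matches t_k.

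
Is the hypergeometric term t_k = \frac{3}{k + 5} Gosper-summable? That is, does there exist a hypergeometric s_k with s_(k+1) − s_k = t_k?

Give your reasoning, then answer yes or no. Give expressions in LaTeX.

Compute t_(k+1)/t_k: get (k + 5)/(k + 6).
So A=k + 5 and B=k + 6, with C=1.
Solve (k + 5)·f(k+1) − (k + 5)·f(k) = 1.
d = 0 from the (1,1,0) case.
Put f(k) = c0: A·f(k+1) − B(k−1)·f(k) − C = -1; need -1 = 0 — inconsistent ⇒ no f, not summable.

No. Not Gosper-summable.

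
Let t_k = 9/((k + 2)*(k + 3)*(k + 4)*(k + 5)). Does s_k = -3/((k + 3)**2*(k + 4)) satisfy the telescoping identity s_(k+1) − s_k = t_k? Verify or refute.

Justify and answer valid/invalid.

s_(k+1) = -3/((k + 4)**2*(k + 5))
s_(k+1) − s_k = 3*(3*k + 11)/(k**5 + 19*k**4 + 143*k**3 + 533*k**2 + 984*k + 720)
(s_(k+1) − s_k) − t_k = 6*(-2*k - 7)/(k**6 + 21*k**5 + 181*k**4 + 819*k**3 + 2050*k**2 + 2688*k + 1440)

Invalid: residual 6*(-2*k - 7)/(k**6 + 21*k**5 + 181*k**4 + 819*k**3 + 2050*k**2 + 2688*k + 1440) ≠ 0.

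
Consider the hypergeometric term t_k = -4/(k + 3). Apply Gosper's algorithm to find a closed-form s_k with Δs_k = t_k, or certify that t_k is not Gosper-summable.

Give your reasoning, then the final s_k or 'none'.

Compute t_(k+1)/t_k: get (k + 3)/(k + 4).
Take A(k)=k + 3, B(k)=k + 4, C(k)=1.
Set up (k + 3)·f(k+1) − (k + 3)·f(k) − (1) = 0.
deg f ≤ 0 (via 1,1,0).
f = c0 ⇒ A·f(k+1) − B(k−1)·f(k) − C = -1. The system {-1 = 0} is inconsistent; no antidifference.

none — t_k is not Gosper-summable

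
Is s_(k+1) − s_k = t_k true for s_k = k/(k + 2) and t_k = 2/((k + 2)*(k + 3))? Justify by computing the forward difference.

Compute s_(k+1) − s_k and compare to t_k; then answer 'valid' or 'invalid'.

valid; difference matches t_k

s_(k+1) = (k + 1)/(k + 3)
s_(k+1) − s_k = 2/(k**2 + 5*k + 6)
(s_(k+1) − s_k) − t_k = 0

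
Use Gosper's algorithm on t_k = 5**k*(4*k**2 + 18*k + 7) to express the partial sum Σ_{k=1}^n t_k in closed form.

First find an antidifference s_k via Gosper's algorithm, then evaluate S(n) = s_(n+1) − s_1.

Compute t_(k+1)/t_k: get 5*(4*k**2 + 26*k + 29)/(4*k**2 + 18*k + 7).
Take A(k)=5, B(k)=1, C(k)=k**2 + 9*k/2 + 7/4.
Set up (5)·f(k+1) − (1)·f(k) − (k**2 + 9*k/2 + 7/4) = 0.
deg f ≤ 2 (via 0,0,2).
Solving with deg f ≤ 2: f(k) = (k**2 + 2*k - 2)/4.
Then R = B(k−1)f/C = (k**2 + 2*k - 2)/(4*k**2 + 18*k + 7), so s_k = R(k)·t_k = 5**k*(k**2 + 2*k - 2).
Verify: 5**k*(4*k**2 + 18*k + 7) matches t_k.
Telescope: S(n) = s_(n+1) − s_(1) = 5**(n + 1)*(n**2 + 4*n + 1) − (5) = 5*5**n*n**2 + 20*5**n*n + 5*5**n - 5.

S(n) = 5*5**n*n**2 + 20*5**n*n + 5*5**n - 5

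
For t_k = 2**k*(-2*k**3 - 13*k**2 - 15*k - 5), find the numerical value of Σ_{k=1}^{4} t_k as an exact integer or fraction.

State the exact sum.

t_(k+1)/t_k = 2*(2*k**3 + 19*k**2 + 47*k + 35)/(2*k**3 + 13*k**2 + 15*k + 5).
Take A(k)=2, B(k)=1, C(k)=k**3 + 13*k**2/2 + 15*k/2 + 5/2.
Key eq: (2)·f(k+1) = (1)·f(k) + (k**3 + 13*k**2/2 + 15*k/2 + 5/2).
d = 3 from the (0,0,3) case.
A polynomial solution: f(k) = (2*k**3 + k**2 - k + 1)/2.
Get s_k = R·t_k = 2**k*(-2*k**3 - k**2 + k - 1) with R(k) = B(k−1)f(k)/C(k) = (2*k**3 + k**2 - k + 1)/(2*k**3 + 13*k**2 + 15*k + 5).
Verify: 2**k*(-2*k**3 - 13*k**2 - 15*k - 5) matches t_k.
Evaluate s at k=5 and k=1: -8672 and -6; difference -8666.

Σ = -8666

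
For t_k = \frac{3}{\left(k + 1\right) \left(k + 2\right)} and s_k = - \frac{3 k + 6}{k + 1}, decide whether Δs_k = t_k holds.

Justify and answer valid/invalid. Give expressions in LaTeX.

s_(k+1) = 3*(-k - 3)/(k + 2)
s_(k+1) − s_k = 3/(k**2 + 3*k + 2)
(s_(k+1) − s_k) − t_k = 0

valid (s_(k+1) − s_k reduces to t_k)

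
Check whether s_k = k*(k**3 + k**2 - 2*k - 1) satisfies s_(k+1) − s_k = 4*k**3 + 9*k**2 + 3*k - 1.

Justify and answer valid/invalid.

s_(k+1) = k**4 + 5*k**3 + 7*k**2 + 2*k - 1
s_(k+1) − s_k = 4*k**3 + 9*k**2 + 3*k - 1
(s_(k+1) − s_k) − t_k = 0

Valid — Δs_k = t_k.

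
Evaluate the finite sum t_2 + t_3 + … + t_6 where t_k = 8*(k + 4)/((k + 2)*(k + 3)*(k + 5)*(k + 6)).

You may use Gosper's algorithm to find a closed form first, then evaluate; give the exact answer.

The ratio is (k + 2)*(k + 5)**2/((k + 4)**2*(k + 7)).
Gosper form: A/B · C(k+1)/C(k) with A=k + 2, B=k + 7, C=k**2 + 8*k + 16.
Key eq: (k + 2)·f(k+1) = (k + 6)·f(k) + (k**2 + 8*k + 16).
Degrees (1,1,2) ⇒ d ≤ 4.
Coefficient equations give f(k) = k*(k + 3)*(k + 4)*(k + 7)/20.
R(k) = B(k−1)·f(k)/C(k) = k*(k + 3)*(k + 6)*(k + 7)/(20*(k + 4)); s_k = R·t_k = 2*k*(k + 7)/(5*(k**2 + 7*k + 10)).
Check: Δs_k = 8*(k + 4)/(k**4 + 16*k**3 + 91*k**2 + 216*k + 180). ✓
Evaluate s at k=7 and k=2: 49/135 and 9/35; difference 20/189.

Σ = 20/189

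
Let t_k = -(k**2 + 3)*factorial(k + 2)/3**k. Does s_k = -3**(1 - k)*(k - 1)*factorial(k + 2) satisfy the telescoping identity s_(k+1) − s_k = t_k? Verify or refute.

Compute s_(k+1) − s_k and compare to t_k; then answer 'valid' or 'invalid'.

Valid — Δs_k = t_k.

s_(k+1) = -k*factorial(k + 3)/3**k
s_(k+1) − s_k = -(k**2 + 3)*factorial(k + 2)/3**k
(s_(k+1) − s_k) − t_k = 0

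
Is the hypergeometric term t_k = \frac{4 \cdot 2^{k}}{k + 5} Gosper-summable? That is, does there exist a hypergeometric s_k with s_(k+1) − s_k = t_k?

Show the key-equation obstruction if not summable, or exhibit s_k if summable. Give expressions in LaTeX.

r(k) = 2*(k + 5)/(k + 6) after simplifying.
Take A(k)=2*k + 10, B(k)=k + 6, C(k)=1.
Key eq: (2*k + 10)·f(k+1) = (k + 5)·f(k) + (1).
d = -1 from the (1,1,0) case.
Negative degree bound (-1): no f exists, t_k not Gosper-summable.

No — negative degree bound, so no certificate f.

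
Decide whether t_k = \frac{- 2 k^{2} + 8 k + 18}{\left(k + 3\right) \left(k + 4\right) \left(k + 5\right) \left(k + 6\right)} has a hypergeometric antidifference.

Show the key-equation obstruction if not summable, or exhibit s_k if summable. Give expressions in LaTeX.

Ratio r(k) = (k + 3)*(4*k - (k + 1)**2 + 13)/((k + 7)*(-k**2 + 4*k + 9)).
So A=k + 3 and B=k + 7, with C=k**2 - 4*k - 9.
Set up (k + 3)·f(k+1) − (k + 6)·f(k) − (k**2 - 4*k - 9) = 0.
deg f ≤ 3 (via 1,1,2).
Match coefficients ⇒ f(k) = -k*(k**2 + 132*k + 227)/120.
Then R = B(k−1)f/C = -k*(k + 6)*(k**2 + 132*k + 227)/(120*(k**2 - 4*k - 9)), so s_k = R(k)·t_k = k*(k**2 + 132*k + 227)/(60*(k + 3)*(k + 4)*(k + 5)).
s_(k+1) − s_k = 2*(-k**2 + 4*k + 9)/(k**4 + 18*k**3 + 119*k**2 + 342*k + 360) = t_k.

Yes. s_k = \frac{k \left(k^{2} + 132 k + 227\right)}{60 \left(k + 3\right) \left(k + 4\right) \left(k + 5\right)}.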